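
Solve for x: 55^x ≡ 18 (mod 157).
145

Baby-step giant-step with step n = ⌈√157⌉ = 13.
Baby steps 55^j mod 157 (j:value) for j=0..12: 0:1, 1:55, 2:42, 3:112, 4:37, 5:151, 6:141, 7:62, 8:113, 9:92, 10:36, 11:96, 12:99.
Giant-step multiplier: 55^(-13) ≡ 55^(156-13) = 55^143 ≡ 135 (mod 157).
Giant steps γ_i = 18·135^i mod 157: γ_0=18, γ_1=75, γ_2=77, γ_3=33, γ_4=59, γ_5=115, γ_6=139, γ_7=82, γ_8=80, γ_9=124, γ_10=98, γ_11=42 (in table at j=2).
x = i·n + j = 11·13 + 2 = 145.
Check: 55^145 ≡ 18 (mod 157).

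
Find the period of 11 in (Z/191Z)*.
38

191 is prime, so ord(11) divides φ(191) = 190.
Divisors of 190: 1, 2, 5, 10, 19, 38, 95, 190.
Repeated squaring: 11^1 ≡ 11, 11^2 ≡ 121, 11^4 ≡ 125, 11^8 ≡ 154, 11^16 ≡ 32, 11^32 ≡ 69, 11^64 ≡ 177, 11^128 ≡ 5 (mod 191).
Test 11^d mod 191 for each divisor d in increasing order:
11^1 ≡ 11
11^2 ≡ 121
11^5 = 11^4·11^1 ≡ 38
11^10 = 11^8·11^2 ≡ 107
11^19 = 11^16·11^2·11^1 ≡ 190
11^38 = 11^32·11^4·11^2 ≡ 1  ← first divisor giving 1
The order is 38.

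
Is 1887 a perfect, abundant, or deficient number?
deficient

Proper divisors of 1887: sum = 1 + 3 + 17 + 37 + 51 + 111 + 629 = 849
Since 849 < 1887, 1887 is deficient.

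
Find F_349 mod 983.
268

Matrix identity: Q^n = [[F_(n+1), F_n], [F_n, F_(n-1)]] with Q = [[1,1],[1,0]].
n = 349 = 101011101₂. Square-and-multiply, entries mod 983:
Q^1 = [[1,1],[1,0]]
Q^2 = (Q^1)² = [[2,1],[1,1]]
Q^5 = (Q^2)²·Q = [[8,5],[5,3]]
Q^10 = (Q^5)² = [[89,55],[55,34]]
Q^21 = (Q^10)²·Q = [[17,133],[133,867]]
Q^43 = (Q^21)²·Q = [[879,284],[284,595]]
Q^87 = (Q^43)²·Q = [[894,53],[53,841]]
Q^174 = (Q^87)² = [[900,536],[536,364]]
Q^349 = (Q^174)²·Q = [[485,268],[268,217]]
F_349 mod 983 = Q^349[0][1] = 268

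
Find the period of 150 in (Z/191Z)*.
19

191 is prime, so ord(150) divides φ(191) = 190.
Divisors of 190: 1, 2, 5, 10, 19, 38, 95, 190.
Repeated squaring: 150^1 ≡ 150, 150^2 ≡ 153, 150^4 ≡ 107, 150^8 ≡ 180, 150^16 ≡ 121, 150^32 ≡ 125, 150^64 ≡ 154, 150^128 ≡ 32 (mod 191).
Test 150^d mod 191 for each divisor d in increasing order:
150^1 ≡ 150
150^2 ≡ 153
150^5 = 150^4·150^1 ≡ 6
150^10 = 150^8·150^2 ≡ 36
150^19 = 150^16·150^2·150^1 ≡ 1  ← first divisor giving 1
The order is 19.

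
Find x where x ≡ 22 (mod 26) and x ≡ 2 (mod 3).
74

Using Chinese Remainder Theorem:
M = 26 × 3 = 78
M1 = 3, M2 = 26
y1 = 3^(-1) mod 26 = 9
y2 = 26^(-1) mod 3 = 2
x = (22×3×9 + 2×26×2) mod 78 = 74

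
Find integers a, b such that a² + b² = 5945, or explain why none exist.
4² + 77² (a=4, b=77)

Factorization: 5945 = 5 × 29 × 41
By Fermat: n is sum of two squares iff every prime p ≡ 3 (mod 4) appears to even power.
All primes ≡ 3 (mod 4) appear to even power.
Search a = 0, 1, 2, … for 5945 - a² a perfect square: first hit at a = 4: 5945 - 16 = 5929 = 77².
5945 = 4² + 77² = 16 + 5929 ✓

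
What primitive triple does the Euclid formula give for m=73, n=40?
(3729, 5840, 6929)

Euclid's formula: a = m² - n², b = 2mn, c = m² + n²
m = 73, n = 40
a = 73² - 40² = 5329 - 1600 = 3729
b = 2 × 73 × 40 = 5840
c = 73² + 40² = 5329 + 1600 = 6929
Verification: 3729² + 5840² = 13905441 + 34105600 = 48011041 = 6929² ✓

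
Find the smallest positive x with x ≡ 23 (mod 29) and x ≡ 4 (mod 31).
748

Using Chinese Remainder Theorem:
M = 29 × 31 = 899
M1 = 31, M2 = 29
y1 = 31^(-1) mod 29 = 15
y2 = 29^(-1) mod 31 = 15
x = (23×31×15 + 4×29×15) mod 899 = 748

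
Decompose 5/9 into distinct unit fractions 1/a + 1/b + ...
1/2 + 1/18

Greedy algorithm:
5/9: ceiling(9/5) = 2, use 1/2
1/18: ceiling(18/1) = 18, use 1/18
Result: 5/9 = 1/2 + 1/18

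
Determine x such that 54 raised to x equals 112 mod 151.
119

Baby-step giant-step with step n = ⌈√151⌉ = 13.
Baby steps 54^j mod 151 (j:value) for j=0..12: 0:1, 1:54, 2:47, 3:122, 4:95, 5:147, 6:86, 7:114, 8:116, 9:73, 10:16, 11:109, 12:148.
Giant-step multiplier: 54^(-13) ≡ 54^(150-13) = 54^137 ≡ 96 (mod 151).
Giant steps γ_i = 112·96^i mod 151: γ_0=112, γ_1=31, γ_2=107, γ_3=4, γ_4=82, γ_5=20, γ_6=108, γ_7=100, γ_8=87, γ_9=47 (in table at j=2).
x = i·n + j = 9·13 + 2 = 119.
Check: 54^119 ≡ 112 (mod 151).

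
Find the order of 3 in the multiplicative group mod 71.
35

71 is prime, so ord(3) divides φ(71) = 70.
Divisors of 70: 1, 2, 5, 7, 10, 14, 35, 70.
Repeated squaring: 3^1 ≡ 3, 3^2 ≡ 9, 3^4 ≡ 10, 3^8 ≡ 29, 3^16 ≡ 60, 3^32 ≡ 50, 3^64 ≡ 15 (mod 71).
Test 3^d mod 71 for each divisor d in increasing order:
3^1 ≡ 3
3^2 ≡ 9
3^5 = 3^4·3^1 ≡ 30
3^7 = 3^4·3^2·3^1 ≡ 57
3^10 = 3^8·3^2 ≡ 48
3^14 = 3^8·3^4·3^2 ≡ 54
3^35 = 3^32·3^2·3^1 ≡ 1  ← first divisor giving 1
The order is 35.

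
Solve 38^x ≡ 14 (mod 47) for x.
30

Baby-step giant-step with step n = ⌈√47⌉ = 7.
Baby steps 38^j mod 47 (j:value) for j=0..6: 0:1, 1:38, 2:34, 3:23, 4:28, 5:30, 6:12.
Giant-step multiplier: 38^(-7) ≡ 38^(46-7) = 38^39 ≡ 10 (mod 47).
Giant steps γ_i = 14·10^i mod 47: γ_0=14, γ_1=46, γ_2=37, γ_3=41, γ_4=34 (in table at j=2).
x = i·n + j = 4·7 + 2 = 30.
Check: 38^30 ≡ 14 (mod 47).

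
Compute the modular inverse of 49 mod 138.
31

gcd(49, 138) = 1, so the inverse exists.
Extended Euclidean algorithm on (138, 49):
138 = 2 × 49 + 40  ⟹  40 = (1)·138 + (-2)·49
49 = 1 × 40 + 9  ⟹  9 = (-1)·138 + (3)·49
40 = 4 × 9 + 4  ⟹  4 = (5)·138 + (-14)·49
9 = 2 × 4 + 1  ⟹  1 = (-11)·138 + (31)·49
So (31)·49 ≡ 1 (mod 138), i.e. 49^(-1) ≡ 31 (mod 138).
Check: 49 × 31 = 1519 ≡ 1 (mod 138)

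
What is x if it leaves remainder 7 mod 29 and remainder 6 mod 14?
384

Using Chinese Remainder Theorem:
M = 29 × 14 = 406
M1 = 14, M2 = 29
y1 = 14^(-1) mod 29 = 27
y2 = 29^(-1) mod 14 = 1
x = (7×14×27 + 6×29×1) mod 406 = 384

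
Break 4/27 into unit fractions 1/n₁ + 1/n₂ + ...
1/7 + 1/189

Greedy algorithm:
4/27: ceiling(27/4) = 7, use 1/7
1/189: ceiling(189/1) = 189, use 1/189
Result: 4/27 = 1/7 + 1/189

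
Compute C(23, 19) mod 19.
1

Using Lucas' theorem:
Write n=23 and k=19 in base 19:
n in base 19: [1, 4]
k in base 19: [1, 0]
C(23,19) mod 19 = ∏ C(n_i, k_i) mod 19
Digit binomials (mod 19): C(1,1) = 1; C(4,0) = 1
Product: 1 × 1 = 1 ≡ 1 (mod 19)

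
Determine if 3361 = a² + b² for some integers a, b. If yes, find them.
15² + 56² (a=15, b=56)

Factorization: 3361 = 3361
By Fermat: n is sum of two squares iff every prime p ≡ 3 (mod 4) appears to even power.
All primes ≡ 3 (mod 4) appear to even power.
Search a = 0, 1, 2, … for 3361 - a² a perfect square: first hit at a = 15: 3361 - 225 = 3136 = 56².
3361 = 15² + 56² = 225 + 3136 ✓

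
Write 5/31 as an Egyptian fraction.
1/7 + 1/55 + 1/3979 + 1/23744683 + 1/1127619917796295

Greedy algorithm:
5/31: ceiling(31/5) = 7, use 1/7
4/217: ceiling(217/4) = 55, use 1/55
3/11935: ceiling(11935/3) = 3979, use 1/3979
2/47489365: ceiling(47489365/2) = 23744683, use 1/23744683
1/1127619917796295: ceiling(1127619917796295/1) = 1127619917796295, use 1/1127619917796295
Result: 5/31 = 1/7 + 1/55 + 1/3979 + 1/23744683 + 1/1127619917796295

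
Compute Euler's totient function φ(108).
36

108 = 2^2 × 3^3
φ(n) = n × ∏(1 - 1/p) for each prime p dividing n
φ(108) = 108 × (1 - 1/2) × (1 - 1/3) = 36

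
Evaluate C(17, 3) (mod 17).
0

Using Lucas' theorem:
Write n=17 and k=3 in base 17:
n in base 17: [1, 0]
k in base 17: [0, 3]
C(17,3) mod 17 = ∏ C(n_i, k_i) mod 17
Digit binomials (mod 17): C(1,0) = 1; C(0,3) = 0 (k_i > n_i)
Product: 1 × 0 = 0 ≡ 0 (mod 17)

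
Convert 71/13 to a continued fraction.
[5; 2, 6]

Euclidean algorithm steps:
71 = 5 × 13 + 6
13 = 2 × 6 + 1
6 = 6 × 1 + 0
Continued fraction: [5; 2, 6]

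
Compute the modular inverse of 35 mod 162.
125

gcd(35, 162) = 1, so the inverse exists.
Extended Euclidean algorithm on (162, 35):
162 = 4 × 35 + 22  ⟹  22 = (1)·162 + (-4)·35
35 = 1 × 22 + 13  ⟹  13 = (-1)·162 + (5)·35
22 = 1 × 13 + 9  ⟹  9 = (2)·162 + (-9)·35
13 = 1 × 9 + 4  ⟹  4 = (-3)·162 + (14)·35
9 = 2 × 4 + 1  ⟹  1 = (8)·162 + (-37)·35
So (-37)·35 ≡ 1 (mod 162), i.e. 35^(-1) ≡ -37 ≡ 125 (mod 162).
Check: 35 × 125 = 4375 ≡ 1 (mod 162)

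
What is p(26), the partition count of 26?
2436

p(n) counts ways to write n as a sum of positive integers (order ignored).
Euler's pentagonal recurrence: p(k) = p(k-1) + p(k-2) - p(k-5) - p(k-7) + p(k-12) + p(k-15) - ... (offsets j(3j∓1)/2, signs ++--, p(0)=1, p(<0)=0).
DP table for k = 0..25: p(0)=1, p(1)=1, p(2)=2, p(3)=3, p(4)=5, p(5)=7, p(6)=11, p(7)=15, p(8)=22, p(9)=30, p(10)=42, p(11)=56, p(12)=77, p(13)=101, p(14)=135, p(15)=176, p(16)=231, p(17)=297, p(18)=385, p(19)=490, p(20)=627, p(21)=792, p(22)=1002, p(23)=1255, p(24)=1575, p(25)=1958.
Final step: p(26) = p(25) + p(24) - p(21) - p(19) + p(14) + p(11) - p(4) - p(0)
= 1958 + 1575 - 792 - 490 + 135 + 56 - 5 - 1
= 2436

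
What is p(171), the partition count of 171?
301384802048

p(n) counts ways to write n as a sum of positive integers (order ignored).
Euler's pentagonal recurrence: p(k) = p(k-1) + p(k-2) - p(k-5) - p(k-7) + p(k-12) + p(k-15) - ... (offsets j(3j∓1)/2, signs ++--, p(0)=1, p(<0)=0).
DP table for k = 0..170: p(0)=1, p(1)=1, p(2)=2, p(3)=3, p(4)=5, p(5)=7, p(6)=11, p(7)=15, p(8)=22, p(9)=30, p(10)=42, p(11)=56, p(12)=77, p(13)=101, p(14)=135, p(15)=176, p(16)=231, p(17)=297, p(18)=385, p(19)=490, p(20)=627, p(21)=792, p(22)=1002, p(23)=1255, p(24)=1575, p(25)=1958, p(26)=2436, p(27)=3010, p(28)=3718, p(29)=4565, p(30)=5604, p(31)=6842, p(32)=8349, p(33)=10143, p(34)=12310, p(35)=14883, p(36)=17977, p(37)=21637, p(38)=26015, p(39)=31185, p(40)=37338, p(41)=44583, p(42)=53174, p(43)=63261, p(44)=75175, p(45)=89134, p(46)=105558, p(47)=124754, p(48)=147273, p(49)=173525, p(50)=204226, p(51)=239943, p(52)=281589, p(53)=329931, p(54)=386155, p(55)=451276, p(56)=526823, p(57)=614154, p(58)=715220, p(59)=831820, p(60)=966467, p(61)=1121505, p(62)=1300156, p(63)=1505499, p(64)=1741630, p(65)=2012558, p(66)=2323520, p(67)=2679689, p(68)=3087735, p(69)=3554345, p(70)=4087968, p(71)=4697205, p(72)=5392783, p(73)=6185689, p(74)=7089500, p(75)=8118264, p(76)=9289091, p(77)=10619863, p(78)=12132164, p(79)=13848650, p(80)=15796476, p(81)=18004327, p(82)=20506255, p(83)=23338469, p(84)=26543660, p(85)=30167357, p(86)=34262962, p(87)=38887673, p(88)=44108109, p(89)=49995925, p(90)=56634173, p(91)=64112359, p(92)=72533807, p(93)=82010177, p(94)=92669720, p(95)=104651419, p(96)=118114304, p(97)=133230930, p(98)=150198136, p(99)=169229875, p(100)=190569292, p(101)=214481126, p(102)=241265379, p(103)=271248950, p(104)=304801365, p(105)=342325709, p(106)=384276336, p(107)=431149389, p(108)=483502844, p(109)=541946240, p(110)=607163746, p(111)=679903203, p(112)=761002156, p(113)=851376628, p(114)=952050665, p(115)=1064144451, p(116)=1188908248, p(117)=1327710076, p(118)=1482074143, p(119)=1653668665, p(120)=1844349560, p(121)=2056148051, p(122)=2291320912, p(123)=2552338241, p(124)=2841940500, p(125)=3163127352, p(126)=3519222692, p(127)=3913864295, p(128)=4351078600, p(129)=4835271870, p(130)=5371315400, p(131)=5964539504, p(132)=6620830889, p(133)=7346629512, p(134)=8149040695, p(135)=9035836076, p(136)=10015581680, p(137)=11097645016, p(138)=12292341831, p(139)=13610949895, p(140)=15065878135, p(141)=16670689208, p(142)=18440293320, p(143)=20390982757, p(144)=22540654445, p(145)=24908858009, p(146)=27517052599, p(147)=30388671978, p(148)=33549419497, p(149)=37027355200, p(150)=40853235313, p(151)=45060624582, p(152)=49686288421, p(153)=54770336324, p(154)=60356673280, p(155)=66493182097, p(156)=73232243759, p(157)=80630964769, p(158)=88751778802, p(159)=97662728555, p(160)=107438159466, p(161)=118159068427, p(162)=129913904637, p(163)=142798995930, p(164)=156919475295, p(165)=172389800255, p(166)=189334822579, p(167)=207890420102, p(168)=228204732751, p(169)=250438925115, p(170)=274768617130.
Final step: p(171) = p(170) + p(169) - p(166) - p(164) + p(159) + p(156) - p(149) - p(145) + p(136) + p(131) - p(120) - p(114) + p(101) + p(94) - p(79) - p(71) + p(54) + p(45) - p(26) - p(16)
= 274768617130 + 250438925115 - 189334822579 - 156919475295 + 97662728555 + 73232243759 - 37027355200 - 24908858009 + 10015581680 + 5964539504 - 1844349560 - 952050665 + 214481126 + 92669720 - 13848650 - 4697205 + 386155 + 89134 - 2436 - 231
= 301384802048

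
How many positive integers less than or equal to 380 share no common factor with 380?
144

380 = 2^2 × 5 × 19
φ(n) = n × ∏(1 - 1/p) for each prime p dividing n
φ(380) = 380 × (1 - 1/2) × (1 - 1/5) × (1 - 1/19) = 144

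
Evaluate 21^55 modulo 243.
0

Repeated squaring. Binary of 55 = 110111.
21^1 ≡ 21 (mod 243); 21^2 ≡ 198 (mod 243); 21^4 ≡ 81 (mod 243); 21^8 ≡ 0 (mod 243); 21^16 ≡ 0 (mod 243); 21^32 ≡ 0 (mod 243)
21^55 = 21^1 × 21^2 × 21^4 × 21^16 × 21^32 ≡ 0 (mod 243)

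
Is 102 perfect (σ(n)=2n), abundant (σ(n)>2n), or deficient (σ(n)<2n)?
abundant

Proper divisors of 102: sum = 1 + 2 + 3 + 6 + 17 + 34 + 51 = 114
Since 114 > 102, 102 is abundant.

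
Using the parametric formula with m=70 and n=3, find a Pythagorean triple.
(4891, 420, 4909)

Euclid's formula: a = m² - n², b = 2mn, c = m² + n²
m = 70, n = 3
a = 70² - 3² = 4900 - 9 = 4891
b = 2 × 70 × 3 = 420
c = 70² + 3² = 4900 + 9 = 4909
Verification: 4891² + 420² = 23921881 + 176400 = 24098281 = 4909² ✓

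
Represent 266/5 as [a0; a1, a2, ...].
[53; 5]

Euclidean algorithm steps:
266 = 53 × 5 + 1
5 = 5 × 1 + 0
Continued fraction: [53; 5]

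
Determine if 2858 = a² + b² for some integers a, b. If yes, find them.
7² + 53² (a=7, b=53)

Factorization: 2858 = 2 × 1429
By Fermat: n is sum of two squares iff every prime p ≡ 3 (mod 4) appears to even power.
All primes ≡ 3 (mod 4) appear to even power.
Search a = 0, 1, 2, … for 2858 - a² a perfect square: first hit at a = 7: 2858 - 49 = 2809 = 53².
2858 = 7² + 53² = 49 + 2809 ✓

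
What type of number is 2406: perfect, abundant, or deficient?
abundant

Proper divisors of 2406: sum = 1 + 2 + 3 + 6 + 401 + 802 + 1203 = 2418
Since 2418 > 2406, 2406 is abundant.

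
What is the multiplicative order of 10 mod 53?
13

53 is prime, so ord(10) divides φ(53) = 52.
Divisors of 52: 1, 2, 4, 13, 26, 52.
Repeated squaring: 10^1 ≡ 10, 10^2 ≡ 47, 10^4 ≡ 36, 10^8 ≡ 24, 10^16 ≡ 46, 10^32 ≡ 49 (mod 53).
Test 10^d mod 53 for each divisor d in increasing order:
10^1 ≡ 10
10^2 ≡ 47
10^4 ≡ 36
10^13 = 10^8·10^4·10^1 ≡ 1  ← first divisor giving 1
The order is 13.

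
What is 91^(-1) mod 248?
139

gcd(91, 248) = 1, so the inverse exists.
Extended Euclidean algorithm on (248, 91):
248 = 2 × 91 + 66  ⟹  66 = (1)·248 + (-2)·91
91 = 1 × 66 + 25  ⟹  25 = (-1)·248 + (3)·91
66 = 2 × 25 + 16  ⟹  16 = (3)·248 + (-8)·91
25 = 1 × 16 + 9  ⟹  9 = (-4)·248 + (11)·91
16 = 1 × 9 + 7  ⟹  7 = (7)·248 + (-19)·91
9 = 1 × 7 + 2  ⟹  2 = (-11)·248 + (30)·91
7 = 3 × 2 + 1  ⟹  1 = (40)·248 + (-109)·91
So (-109)·91 ≡ 1 (mod 248), i.e. 91^(-1) ≡ -109 ≡ 139 (mod 248).
Check: 91 × 139 = 12649 ≡ 1 (mod 248)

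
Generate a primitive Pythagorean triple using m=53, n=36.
(1513, 3816, 4105)

Euclid's formula: a = m² - n², b = 2mn, c = m² + n²
m = 53, n = 36
a = 53² - 36² = 2809 - 1296 = 1513
b = 2 × 53 × 36 = 3816
c = 53² + 36² = 2809 + 1296 = 4105
Verification: 1513² + 3816² = 2289169 + 14561856 = 16851025 = 4105² ✓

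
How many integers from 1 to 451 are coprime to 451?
400

451 = 11 × 41
φ(n) = n × ∏(1 - 1/p) for each prime p dividing n
φ(451) = 451 × (1 - 1/11) × (1 - 1/41) = 400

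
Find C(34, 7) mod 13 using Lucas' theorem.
8

Using Lucas' theorem:
Write n=34 and k=7 in base 13:
n in base 13: [2, 8]
k in base 13: [0, 7]
C(34,7) mod 13 = ∏ C(n_i, k_i) mod 13
Digit binomials (mod 13): C(2,0) = 1; C(8,7) = 8
Product: 1 × 8 = 8 ≡ 8 (mod 13)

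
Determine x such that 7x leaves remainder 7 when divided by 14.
x ≡ 1 (mod 2)

gcd(7, 14) = 7, which divides 7, so solutions exist.
Divide through by 7: x ≡ 1 (mod 2).
The coefficient of x is now 1, so x ≡ 1 (mod 2).
Check: 7 × 1 = 7 ≡ 7 (mod 14).
x ≡ 1 (mod 2), giving 7 solutions mod 14.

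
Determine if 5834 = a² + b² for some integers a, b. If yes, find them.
53² + 55² (a=53, b=55)

Factorization: 5834 = 2 × 2917
By Fermat: n is sum of two squares iff every prime p ≡ 3 (mod 4) appears to even power.
All primes ≡ 3 (mod 4) appear to even power.
Search a = 0, 1, 2, … for 5834 - a² a perfect square: first hit at a = 53: 5834 - 2809 = 3025 = 55².
5834 = 53² + 55² = 2809 + 3025 ✓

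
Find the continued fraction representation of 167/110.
[1; 1, 1, 13, 4]

Euclidean algorithm steps:
167 = 1 × 110 + 57
110 = 1 × 57 + 53
57 = 1 × 53 + 4
53 = 13 × 4 + 1
4 = 4 × 1 + 0
Continued fraction: [1; 1, 1, 13, 4]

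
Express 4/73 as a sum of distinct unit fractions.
1/19 + 1/463 + 1/321091 + 1/206198539471

Greedy algorithm:
4/73: ceiling(73/4) = 19, use 1/19
3/1387: ceiling(1387/3) = 463, use 1/463
2/642181: ceiling(642181/2) = 321091, use 1/321091
1/206198539471: ceiling(206198539471/1) = 206198539471, use 1/206198539471
Result: 4/73 = 1/19 + 1/463 + 1/321091 + 1/206198539471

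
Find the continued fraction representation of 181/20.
[9; 20]

Euclidean algorithm steps:
181 = 9 × 20 + 1
20 = 20 × 1 + 0
Continued fraction: [9; 20]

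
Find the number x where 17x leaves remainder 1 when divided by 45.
8

gcd(17, 45) = 1, so the inverse exists.
Extended Euclidean algorithm on (45, 17):
45 = 2 × 17 + 11  ⟹  11 = (1)·45 + (-2)·17
17 = 1 × 11 + 6  ⟹  6 = (-1)·45 + (3)·17
11 = 1 × 6 + 5  ⟹  5 = (2)·45 + (-5)·17
6 = 1 × 5 + 1  ⟹  1 = (-3)·45 + (8)·17
So (8)·17 ≡ 1 (mod 45), i.e. 17^(-1) ≡ 8 (mod 45).
Check: 17 × 8 = 136 ≡ 1 (mod 45)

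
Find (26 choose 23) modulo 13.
0

Using Lucas' theorem:
Write n=26 and k=23 in base 13:
n in base 13: [2, 0]
k in base 13: [1, 10]
C(26,23) mod 13 = ∏ C(n_i, k_i) mod 13
Digit binomials (mod 13): C(2,1) = 2; C(0,10) = 0 (k_i > n_i)
Product: 2 × 0 = 0 ≡ 0 (mod 13)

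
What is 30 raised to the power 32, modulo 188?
68

Repeated squaring. Binary of 32 = 100000.
30^1 ≡ 30 (mod 188); 30^2 ≡ 148 (mod 188); 30^4 ≡ 96 (mod 188); 30^8 ≡ 4 (mod 188); 30^16 ≡ 16 (mod 188); 30^32 ≡ 68 (mod 188)
30^32 = 30^32 ≡ 68 (mod 188)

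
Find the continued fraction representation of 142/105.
[1; 2, 1, 5, 6]

Euclidean algorithm steps:
142 = 1 × 105 + 37
105 = 2 × 37 + 31
37 = 1 × 31 + 6
31 = 5 × 6 + 1
6 = 6 × 1 + 0
Continued fraction: [1; 2, 1, 5, 6]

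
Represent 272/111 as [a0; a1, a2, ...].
[2; 2, 4, 1, 1, 5]

Euclidean algorithm steps:
272 = 2 × 111 + 50
111 = 2 × 50 + 11
50 = 4 × 11 + 6
11 = 1 × 6 + 5
6 = 1 × 5 + 1
5 = 5 × 1 + 0
Continued fraction: [2; 2, 4, 1, 1, 5]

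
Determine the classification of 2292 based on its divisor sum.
abundant

Proper divisors of 2292: sum = 1 + 2 + 3 + 4 + 6 + 12 + 191 + 382 + 573 + 764 + 1146 = 3084
Since 3084 > 2292, 2292 is abundant.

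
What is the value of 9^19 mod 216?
81

Repeated squaring. Binary of 19 = 10011.
9^1 ≡ 9 (mod 216); 9^2 ≡ 81 (mod 216); 9^4 ≡ 81 (mod 216); 9^8 ≡ 81 (mod 216); 9^16 ≡ 81 (mod 216)
9^19 = 9^1 × 9^2 × 9^16 ≡ 81 (mod 216)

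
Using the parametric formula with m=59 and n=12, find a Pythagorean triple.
(3337, 1416, 3625)

Euclid's formula: a = m² - n², b = 2mn, c = m² + n²
m = 59, n = 12
a = 59² - 12² = 3481 - 144 = 3337
b = 2 × 59 × 12 = 1416
c = 59² + 12² = 3481 + 144 = 3625
Verification: 3337² + 1416² = 11135569 + 2005056 = 13140625 = 3625² ✓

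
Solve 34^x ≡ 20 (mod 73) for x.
13

Baby-step giant-step with step n = ⌈√73⌉ = 9.
Baby steps 34^j mod 73 (j:value) for j=0..8: 0:1, 1:34, 2:61, 3:30, 4:71, 5:5, 6:24, 7:13, 8:4.
Giant-step multiplier: 34^(-9) ≡ 34^(72-9) = 34^63 ≡ 51 (mod 73).
Giant steps γ_i = 20·51^i mod 73: γ_0=20, γ_1=71 (in table at j=4).
x = i·n + j = 1·9 + 4 = 13.
Check: 34^13 ≡ 20 (mod 73).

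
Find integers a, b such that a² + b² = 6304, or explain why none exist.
52² + 60² (a=52, b=60)

Factorization: 6304 = 2^5 × 197
By Fermat: n is sum of two squares iff every prime p ≡ 3 (mod 4) appears to even power.
All primes ≡ 3 (mod 4) appear to even power.
Search a = 0, 1, 2, … for 6304 - a² a perfect square: first hit at a = 52: 6304 - 2704 = 3600 = 60².
6304 = 52² + 60² = 2704 + 3600 ✓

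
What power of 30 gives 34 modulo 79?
19

Baby-step giant-step with step n = ⌈√79⌉ = 9.
Baby steps 30^j mod 79 (j:value) for j=0..8: 0:1, 1:30, 2:31, 3:61, 4:13, 5:74, 6:8, 7:3, 8:11.
Giant-step multiplier: 30^(-9) ≡ 30^(78-9) = 30^69 ≡ 17 (mod 79).
Giant steps γ_i = 34·17^i mod 79: γ_0=34, γ_1=25, γ_2=30 (in table at j=1).
x = i·n + j = 2·9 + 1 = 19.
Check: 30^19 ≡ 34 (mod 79).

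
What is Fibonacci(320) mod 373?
349

Matrix identity: Q^n = [[F_(n+1), F_n], [F_n, F_(n-1)]] with Q = [[1,1],[1,0]].
n = 320 = 101000000₂. Square-and-multiply, entries mod 373:
Q^1 = [[1,1],[1,0]]
Q^2 = (Q^1)² = [[2,1],[1,1]]
Q^5 = (Q^2)²·Q = [[8,5],[5,3]]
Q^10 = (Q^5)² = [[89,55],[55,34]]
Q^20 = (Q^10)² = [[129,51],[51,78]]
Q^40 = (Q^20)² = [[219,113],[113,106]]
Q^80 = (Q^40)² = [[304,171],[171,133]]
Q^160 = (Q^80)² = [[59,127],[127,305]]
Q^320 = (Q^160)² = [[214,349],[349,238]]
F_320 mod 373 = Q^320[0][1] = 349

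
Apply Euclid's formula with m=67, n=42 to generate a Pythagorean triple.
(2725, 5628, 6253)

Euclid's formula: a = m² - n², b = 2mn, c = m² + n²
m = 67, n = 42
a = 67² - 42² = 4489 - 1764 = 2725
b = 2 × 67 × 42 = 5628
c = 67² + 42² = 4489 + 1764 = 6253
Verification: 2725² + 5628² = 7425625 + 31674384 = 39100009 = 6253² ✓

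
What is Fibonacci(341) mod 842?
5

Matrix identity: Q^n = [[F_(n+1), F_n], [F_n, F_(n-1)]] with Q = [[1,1],[1,0]].
n = 341 = 101010101₂. Square-and-multiply, entries mod 842:
Q^1 = [[1,1],[1,0]]
Q^2 = (Q^1)² = [[2,1],[1,1]]
Q^5 = (Q^2)²·Q = [[8,5],[5,3]]
Q^10 = (Q^5)² = [[89,55],[55,34]]
Q^21 = (Q^10)²·Q = [[29,0],[0,29]]
Q^42 = (Q^21)² = [[841,0],[0,841]]
Q^85 = (Q^42)²·Q = [[1,1],[1,0]]
Q^170 = (Q^85)² = [[2,1],[1,1]]
Q^341 = (Q^170)²·Q = [[8,5],[5,3]]
F_341 mod 842 = Q^341[0][1] = 5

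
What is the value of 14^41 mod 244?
48

Repeated squaring. Binary of 41 = 101001.
14^1 ≡ 14 (mod 244); 14^2 ≡ 196 (mod 244); 14^4 ≡ 108 (mod 244); 14^8 ≡ 196 (mod 244); 14^16 ≡ 108 (mod 244); 14^32 ≡ 196 (mod 244)
14^41 = 14^1 × 14^8 × 14^32 ≡ 48 (mod 244)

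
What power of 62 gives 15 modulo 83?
53

Baby-step giant-step with step n = ⌈√83⌉ = 10.
Baby steps 62^j mod 83 (j:value) for j=0..9: 0:1, 1:62, 2:26, 3:35, 4:12, 5:80, 6:63, 7:5, 8:61, 9:47.
Giant-step multiplier: 62^(-10) ≡ 62^(82-10) = 62^72 ≡ 37 (mod 83).
Giant steps γ_i = 15·37^i mod 83: γ_0=15, γ_1=57, γ_2=34, γ_3=13, γ_4=66, γ_5=35 (in table at j=3).
x = i·n + j = 5·10 + 3 = 53.
Check: 62^53 ≡ 15 (mod 83).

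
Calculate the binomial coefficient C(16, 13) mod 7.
0

Using Lucas' theorem:
Write n=16 and k=13 in base 7:
n in base 7: [2, 2]
k in base 7: [1, 6]
C(16,13) mod 7 = ∏ C(n_i, k_i) mod 7
Digit binomials (mod 7): C(2,1) = 2; C(2,6) = 0 (k_i > n_i)
Product: 2 × 0 = 0 ≡ 0 (mod 7)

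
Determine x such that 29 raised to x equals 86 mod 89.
47

Baby-step giant-step with step n = ⌈√89⌉ = 10.
Baby steps 29^j mod 89 (j:value) for j=0..9: 0:1, 1:29, 2:40, 3:3, 4:87, 5:31, 6:9, 7:83, 8:4, 9:27.
Giant-step multiplier: 29^(-10) ≡ 29^(88-10) = 29^78 ≡ 84 (mod 89).
Giant steps γ_i = 86·84^i mod 89: γ_0=86, γ_1=15, γ_2=14, γ_3=19, γ_4=83 (in table at j=7).
x = i·n + j = 4·10 + 7 = 47.
Check: 29^47 ≡ 86 (mod 89).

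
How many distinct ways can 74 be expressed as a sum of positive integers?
7089500

p(n) counts ways to write n as a sum of positive integers (order ignored).
Euler's pentagonal recurrence: p(k) = p(k-1) + p(k-2) - p(k-5) - p(k-7) + p(k-12) + p(k-15) - ... (offsets j(3j∓1)/2, signs ++--, p(0)=1, p(<0)=0).
DP table for k = 0..73: p(0)=1, p(1)=1, p(2)=2, p(3)=3, p(4)=5, p(5)=7, p(6)=11, p(7)=15, p(8)=22, p(9)=30, p(10)=42, p(11)=56, p(12)=77, p(13)=101, p(14)=135, p(15)=176, p(16)=231, p(17)=297, p(18)=385, p(19)=490, p(20)=627, p(21)=792, p(22)=1002, p(23)=1255, p(24)=1575, p(25)=1958, p(26)=2436, p(27)=3010, p(28)=3718, p(29)=4565, p(30)=5604, p(31)=6842, p(32)=8349, p(33)=10143, p(34)=12310, p(35)=14883, p(36)=17977, p(37)=21637, p(38)=26015, p(39)=31185, p(40)=37338, p(41)=44583, p(42)=53174, p(43)=63261, p(44)=75175, p(45)=89134, p(46)=105558, p(47)=124754, p(48)=147273, p(49)=173525, p(50)=204226, p(51)=239943, p(52)=281589, p(53)=329931, p(54)=386155, p(55)=451276, p(56)=526823, p(57)=614154, p(58)=715220, p(59)=831820, p(60)=966467, p(61)=1121505, p(62)=1300156, p(63)=1505499, p(64)=1741630, p(65)=2012558, p(66)=2323520, p(67)=2679689, p(68)=3087735, p(69)=3554345, p(70)=4087968, p(71)=4697205, p(72)=5392783, p(73)=6185689.
Final step: p(74) = p(73) + p(72) - p(69) - p(67) + p(62) + p(59) - p(52) - p(48) + p(39) + p(34) - p(23) - p(17) + p(4)
= 6185689 + 5392783 - 3554345 - 2679689 + 1300156 + 831820 - 281589 - 147273 + 31185 + 12310 - 1255 - 297 + 5
= 7089500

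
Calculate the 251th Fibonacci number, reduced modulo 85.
69

Matrix identity: Q^n = [[F_(n+1), F_n], [F_n, F_(n-1)]] with Q = [[1,1],[1,0]].
n = 251 = 11111011₂. Square-and-multiply, entries mod 85:
Q^1 = [[1,1],[1,0]]
Q^3 = (Q^1)²·Q = [[3,2],[2,1]]
Q^7 = (Q^3)²·Q = [[21,13],[13,8]]
Q^15 = (Q^7)²·Q = [[52,15],[15,37]]
Q^31 = (Q^15)²·Q = [[14,39],[39,60]]
Q^62 = (Q^31)² = [[17,81],[81,21]]
Q^125 = (Q^62)²·Q = [[68,50],[50,18]]
Q^251 = (Q^125)²·Q = [[34,69],[69,50]]
F_251 mod 85 = Q^251[0][1] = 69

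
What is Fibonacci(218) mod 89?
88

Matrix identity: Q^n = [[F_(n+1), F_n], [F_n, F_(n-1)]] with Q = [[1,1],[1,0]].
n = 218 = 11011010₂. Square-and-multiply, entries mod 89:
Q^1 = [[1,1],[1,0]]
Q^3 = (Q^1)²·Q = [[3,2],[2,1]]
Q^6 = (Q^3)² = [[13,8],[8,5]]
Q^13 = (Q^6)²·Q = [[21,55],[55,55]]
Q^27 = (Q^13)²·Q = [[81,84],[84,86]]
Q^54 = (Q^27)² = [[0,55],[55,34]]
Q^109 = (Q^54)²·Q = [[0,88],[88,1]]
Q^218 = (Q^109)² = [[1,88],[88,2]]
F_218 mod 89 = Q^218[0][1] = 88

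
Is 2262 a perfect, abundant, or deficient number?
abundant

Proper divisors of 2262: sum = 1 + 2 + 3 + 6 + 13 + 26 + 29 + 39 + 58 + 78 + 87 + 174 + 377 + 754 + 1131 = 2778
Since 2778 > 2262, 2262 is abundant.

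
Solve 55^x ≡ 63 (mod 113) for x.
50

Baby-step giant-step with step n = ⌈√113⌉ = 11.
Baby steps 55^j mod 113 (j:value) for j=0..10: 0:1, 1:55, 2:87, 3:39, 4:111, 5:3, 6:52, 7:35, 8:4, 9:107, 10:9.
Giant-step multiplier: 55^(-11) ≡ 55^(112-11) = 55^101 ≡ 92 (mod 113).
Giant steps γ_i = 63·92^i mod 113: γ_0=63, γ_1=33, γ_2=98, γ_3=89, γ_4=52 (in table at j=6).
x = i·n + j = 4·11 + 6 = 50.
Check: 55^50 ≡ 63 (mod 113).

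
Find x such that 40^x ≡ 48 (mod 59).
6

Baby-step giant-step with step n = ⌈√59⌉ = 8.
Baby steps 40^j mod 59 (j:value) for j=0..7: 0:1, 1:40, 2:7, 3:44, 4:49, 5:13, 6:48, 7:32.
h = 48 is already in the table at j=6, so x = 6.
Check: 40^6 ≡ 48 (mod 59).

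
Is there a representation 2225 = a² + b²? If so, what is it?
4² + 47² (a=4, b=47)

Factorization: 2225 = 5^2 × 89
By Fermat: n is sum of two squares iff every prime p ≡ 3 (mod 4) appears to even power.
All primes ≡ 3 (mod 4) appear to even power.
Search a = 0, 1, 2, … for 2225 - a² a perfect square: first hit at a = 4: 2225 - 16 = 2209 = 47².
2225 = 4² + 47² = 16 + 2209 ✓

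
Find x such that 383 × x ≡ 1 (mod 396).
335

gcd(383, 396) = 1, so the inverse exists.
Extended Euclidean algorithm on (396, 383):
396 = 1 × 383 + 13  ⟹  13 = (1)·396 + (-1)·383
383 = 29 × 13 + 6  ⟹  6 = (-29)·396 + (30)·383
13 = 2 × 6 + 1  ⟹  1 = (59)·396 + (-61)·383
So (-61)·383 ≡ 1 (mod 396), i.e. 383^(-1) ≡ -61 ≡ 335 (mod 396).
Check: 383 × 335 = 128305 ≡ 1 (mod 396)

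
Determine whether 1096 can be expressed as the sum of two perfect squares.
14² + 30² (a=14, b=30)

Factorization: 1096 = 2^3 × 137
By Fermat: n is sum of two squares iff every prime p ≡ 3 (mod 4) appears to even power.
All primes ≡ 3 (mod 4) appear to even power.
Search a = 0, 1, 2, … for 1096 - a² a perfect square: first hit at a = 14: 1096 - 196 = 900 = 30².
1096 = 14² + 30² = 196 + 900 ✓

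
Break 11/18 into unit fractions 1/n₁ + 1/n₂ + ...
1/2 + 1/9

Greedy algorithm:
11/18: ceiling(18/11) = 2, use 1/2
1/9: ceiling(9/1) = 9, use 1/9
Result: 11/18 = 1/2 + 1/9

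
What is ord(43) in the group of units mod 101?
50

101 is prime, so ord(43) divides φ(101) = 100.
Divisors of 100: 1, 2, 4, 5, 10, 20, 25, 50, 100.
Repeated squaring: 43^1 ≡ 43, 43^2 ≡ 31, 43^4 ≡ 52, 43^8 ≡ 78, 43^16 ≡ 24, 43^32 ≡ 71, 43^64 ≡ 92 (mod 101).
Test 43^d mod 101 for each divisor d in increasing order:
43^1 ≡ 43
43^2 ≡ 31
43^4 ≡ 52
43^5 = 43^4·43^1 ≡ 14
43^10 = 43^8·43^2 ≡ 95
43^20 = 43^16·43^4 ≡ 36
43^25 = 43^16·43^8·43^1 ≡ 100
43^50 = 43^32·43^16·43^2 ≡ 1  ← first divisor giving 1
The order is 50.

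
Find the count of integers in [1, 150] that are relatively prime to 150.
40

150 = 2 × 3 × 5^2
φ(n) = n × ∏(1 - 1/p) for each prime p dividing n
φ(150) = 150 × (1 - 1/2) × (1 - 1/3) × (1 - 1/5) = 40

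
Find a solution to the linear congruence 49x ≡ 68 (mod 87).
x ≡ 44 (mod 87)

gcd(49, 87) = 1, which divides 68, so solutions exist.
Find 49^(-1) mod 87 by the extended Euclidean algorithm:
87 = 1 × 49 + 38  ⟹  38 = (1)·87 + (-1)·49
49 = 1 × 38 + 11  ⟹  11 = (-1)·87 + (2)·49
38 = 3 × 11 + 5  ⟹  5 = (4)·87 + (-7)·49
11 = 2 × 5 + 1  ⟹  1 = (-9)·87 + (16)·49
So (16)·49 ≡ 1 (mod 87), i.e. 49^(-1) ≡ 16 (mod 87).
x ≡ 16 × 68 = 1088 ≡ 44 (mod 87).
Check: 49 × 44 = 2156 ≡ 68 (mod 87).
Unique solution: x ≡ 44 (mod 87)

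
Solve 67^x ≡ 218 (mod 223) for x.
128

Baby-step giant-step with step n = ⌈√223⌉ = 15.
Baby steps 67^j mod 223 (j:value) for j=0..14: 0:1, 1:67, 2:29, 3:159, 4:172, 5:151, 6:82, 7:142, 8:148, 9:104, 10:55, 11:117, 12:34, 13:48, 14:94.
Giant-step multiplier: 67^(-15) ≡ 67^(222-15) = 67^207 ≡ 95 (mod 223).
Giant steps γ_i = 218·95^i mod 223: γ_0=218, γ_1=194, γ_2=144, γ_3=77, γ_4=179, γ_5=57, γ_6=63, γ_7=187, γ_8=148 (in table at j=8).
x = i·n + j = 8·15 + 8 = 128.
Check: 67^128 ≡ 218 (mod 223).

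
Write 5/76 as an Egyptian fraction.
1/16 + 1/304

Greedy algorithm:
5/76: ceiling(76/5) = 16, use 1/16
1/304: ceiling(304/1) = 304, use 1/304
Result: 5/76 = 1/16 + 1/304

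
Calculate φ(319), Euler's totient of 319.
280

319 = 11 × 29
φ(n) = n × ∏(1 - 1/p) for each prime p dividing n
φ(319) = 319 × (1 - 1/11) × (1 - 1/29) = 280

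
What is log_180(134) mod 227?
12

Baby-step giant-step with step n = ⌈√227⌉ = 16.
Baby steps 180^j mod 227 (j:value) for j=0..15: 0:1, 1:180, 2:166, 3:143, 4:89, 5:130, 6:19, 7:15, 8:203, 9:220, 10:102, 11:200, 12:134, 13:58, 14:225, 15:94.
h = 134 is already in the table at j=12, so x = 12.
Check: 180^12 ≡ 134 (mod 227).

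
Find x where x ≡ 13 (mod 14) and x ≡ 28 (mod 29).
405

Using Chinese Remainder Theorem:
M = 14 × 29 = 406
M1 = 29, M2 = 14
y1 = 29^(-1) mod 14 = 1
y2 = 14^(-1) mod 29 = 27
x = (13×29×1 + 28×14×27) mod 406 = 405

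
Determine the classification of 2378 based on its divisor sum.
deficient

Proper divisors of 2378: sum = 1 + 2 + 29 + 41 + 58 + 82 + 1189 = 1402
Since 1402 < 2378, 2378 is deficient.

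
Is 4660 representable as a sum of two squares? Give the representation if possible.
6² + 68² (a=6, b=68)

Factorization: 4660 = 2^2 × 5 × 233
By Fermat: n is sum of two squares iff every prime p ≡ 3 (mod 4) appears to even power.
All primes ≡ 3 (mod 4) appear to even power.
Search a = 0, 1, 2, … for 4660 - a² a perfect square: first hit at a = 6: 4660 - 36 = 4624 = 68².
4660 = 6² + 68² = 36 + 4624 ✓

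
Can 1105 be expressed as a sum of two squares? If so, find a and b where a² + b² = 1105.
4² + 33² (a=4, b=33)

Factorization: 1105 = 5 × 13 × 17
By Fermat: n is sum of two squares iff every prime p ≡ 3 (mod 4) appears to even power.
All primes ≡ 3 (mod 4) appear to even power.
Search a = 0, 1, 2, … for 1105 - a² a perfect square: first hit at a = 4: 1105 - 16 = 1089 = 33².
1105 = 4² + 33² = 16 + 1089 ✓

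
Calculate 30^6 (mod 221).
118

Repeated squaring. Binary of 6 = 110.
30^1 ≡ 30 (mod 221); 30^2 ≡ 16 (mod 221); 30^4 ≡ 35 (mod 221)
30^6 = 30^2 × 30^4 ≡ 118 (mod 221)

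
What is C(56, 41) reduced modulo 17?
0

Using Lucas' theorem:
Write n=56 and k=41 in base 17:
n in base 17: [3, 5]
k in base 17: [2, 7]
C(56,41) mod 17 = ∏ C(n_i, k_i) mod 17
Digit binomials (mod 17): C(3,2) = 3; C(5,7) = 0 (k_i > n_i)
Product: 3 × 0 = 0 ≡ 0 (mod 17)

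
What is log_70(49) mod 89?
70

Baby-step giant-step with step n = ⌈√89⌉ = 10.
Baby steps 70^j mod 89 (j:value) for j=0..9: 0:1, 1:70, 2:5, 3:83, 4:25, 5:59, 6:36, 7:28, 8:2, 9:51.
Giant-step multiplier: 70^(-10) ≡ 70^(88-10) = 70^78 ≡ 9 (mod 89).
Giant steps γ_i = 49·9^i mod 89: γ_0=49, γ_1=85, γ_2=53, γ_3=32, γ_4=21, γ_5=11, γ_6=10, γ_7=1 (in table at j=0).
x = i·n + j = 7·10 + 0 = 70.
Check: 70^70 ≡ 49 (mod 89).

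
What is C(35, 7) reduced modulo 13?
10

Using Lucas' theorem:
Write n=35 and k=7 in base 13:
n in base 13: [2, 9]
k in base 13: [0, 7]
C(35,7) mod 13 = ∏ C(n_i, k_i) mod 13
Digit binomials (mod 13): C(2,0) = 1; C(9,7) = 36 ≡ 10
Product: 1 × 10 = 10 ≡ 10 (mod 13)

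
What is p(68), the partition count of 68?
3087735

p(n) counts ways to write n as a sum of positive integers (order ignored).
Euler's pentagonal recurrence: p(k) = p(k-1) + p(k-2) - p(k-5) - p(k-7) + p(k-12) + p(k-15) - ... (offsets j(3j∓1)/2, signs ++--, p(0)=1, p(<0)=0).
DP table for k = 0..67: p(0)=1, p(1)=1, p(2)=2, p(3)=3, p(4)=5, p(5)=7, p(6)=11, p(7)=15, p(8)=22, p(9)=30, p(10)=42, p(11)=56, p(12)=77, p(13)=101, p(14)=135, p(15)=176, p(16)=231, p(17)=297, p(18)=385, p(19)=490, p(20)=627, p(21)=792, p(22)=1002, p(23)=1255, p(24)=1575, p(25)=1958, p(26)=2436, p(27)=3010, p(28)=3718, p(29)=4565, p(30)=5604, p(31)=6842, p(32)=8349, p(33)=10143, p(34)=12310, p(35)=14883, p(36)=17977, p(37)=21637, p(38)=26015, p(39)=31185, p(40)=37338, p(41)=44583, p(42)=53174, p(43)=63261, p(44)=75175, p(45)=89134, p(46)=105558, p(47)=124754, p(48)=147273, p(49)=173525, p(50)=204226, p(51)=239943, p(52)=281589, p(53)=329931, p(54)=386155, p(55)=451276, p(56)=526823, p(57)=614154, p(58)=715220, p(59)=831820, p(60)=966467, p(61)=1121505, p(62)=1300156, p(63)=1505499, p(64)=1741630, p(65)=2012558, p(66)=2323520, p(67)=2679689.
Final step: p(68) = p(67) + p(66) - p(63) - p(61) + p(56) + p(53) - p(46) - p(42) + p(33) + p(28) - p(17) - p(11)
= 2679689 + 2323520 - 1505499 - 1121505 + 526823 + 329931 - 105558 - 53174 + 10143 + 3718 - 297 - 56
= 3087735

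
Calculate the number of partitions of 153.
54770336324

p(n) counts ways to write n as a sum of positive integers (order ignored).
Euler's pentagonal recurrence: p(k) = p(k-1) + p(k-2) - p(k-5) - p(k-7) + p(k-12) + p(k-15) - ... (offsets j(3j∓1)/2, signs ++--, p(0)=1, p(<0)=0).
DP table for k = 0..152: p(0)=1, p(1)=1, p(2)=2, p(3)=3, p(4)=5, p(5)=7, p(6)=11, p(7)=15, p(8)=22, p(9)=30, p(10)=42, p(11)=56, p(12)=77, p(13)=101, p(14)=135, p(15)=176, p(16)=231, p(17)=297, p(18)=385, p(19)=490, p(20)=627, p(21)=792, p(22)=1002, p(23)=1255, p(24)=1575, p(25)=1958, p(26)=2436, p(27)=3010, p(28)=3718, p(29)=4565, p(30)=5604, p(31)=6842, p(32)=8349, p(33)=10143, p(34)=12310, p(35)=14883, p(36)=17977, p(37)=21637, p(38)=26015, p(39)=31185, p(40)=37338, p(41)=44583, p(42)=53174, p(43)=63261, p(44)=75175, p(45)=89134, p(46)=105558, p(47)=124754, p(48)=147273, p(49)=173525, p(50)=204226, p(51)=239943, p(52)=281589, p(53)=329931, p(54)=386155, p(55)=451276, p(56)=526823, p(57)=614154, p(58)=715220, p(59)=831820, p(60)=966467, p(61)=1121505, p(62)=1300156, p(63)=1505499, p(64)=1741630, p(65)=2012558, p(66)=2323520, p(67)=2679689, p(68)=3087735, p(69)=3554345, p(70)=4087968, p(71)=4697205, p(72)=5392783, p(73)=6185689, p(74)=7089500, p(75)=8118264, p(76)=9289091, p(77)=10619863, p(78)=12132164, p(79)=13848650, p(80)=15796476, p(81)=18004327, p(82)=20506255, p(83)=23338469, p(84)=26543660, p(85)=30167357, p(86)=34262962, p(87)=38887673, p(88)=44108109, p(89)=49995925, p(90)=56634173, p(91)=64112359, p(92)=72533807, p(93)=82010177, p(94)=92669720, p(95)=104651419, p(96)=118114304, p(97)=133230930, p(98)=150198136, p(99)=169229875, p(100)=190569292, p(101)=214481126, p(102)=241265379, p(103)=271248950, p(104)=304801365, p(105)=342325709, p(106)=384276336, p(107)=431149389, p(108)=483502844, p(109)=541946240, p(110)=607163746, p(111)=679903203, p(112)=761002156, p(113)=851376628, p(114)=952050665, p(115)=1064144451, p(116)=1188908248, p(117)=1327710076, p(118)=1482074143, p(119)=1653668665, p(120)=1844349560, p(121)=2056148051, p(122)=2291320912, p(123)=2552338241, p(124)=2841940500, p(125)=3163127352, p(126)=3519222692, p(127)=3913864295, p(128)=4351078600, p(129)=4835271870, p(130)=5371315400, p(131)=5964539504, p(132)=6620830889, p(133)=7346629512, p(134)=8149040695, p(135)=9035836076, p(136)=10015581680, p(137)=11097645016, p(138)=12292341831, p(139)=13610949895, p(140)=15065878135, p(141)=16670689208, p(142)=18440293320, p(143)=20390982757, p(144)=22540654445, p(145)=24908858009, p(146)=27517052599, p(147)=30388671978, p(148)=33549419497, p(149)=37027355200, p(150)=40853235313, p(151)=45060624582, p(152)=49686288421.
Final step: p(153) = p(152) + p(151) - p(148) - p(146) + p(141) + p(138) - p(131) - p(127) + p(118) + p(113) - p(102) - p(96) + p(83) + p(76) - p(61) - p(53) + p(36) + p(27) - p(8)
= 49686288421 + 45060624582 - 33549419497 - 27517052599 + 16670689208 + 12292341831 - 5964539504 - 3913864295 + 1482074143 + 851376628 - 241265379 - 118114304 + 23338469 + 9289091 - 1121505 - 329931 + 17977 + 3010 - 22
= 54770336324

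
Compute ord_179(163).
178

179 is prime, so ord(163) divides φ(179) = 178.
Divisors of 178: 1, 2, 89, 178.
Repeated squaring: 163^1 ≡ 163, 163^2 ≡ 77, 163^4 ≡ 22, 163^8 ≡ 126, 163^16 ≡ 124, 163^32 ≡ 161, 163^64 ≡ 145, 163^128 ≡ 82 (mod 179).
Test 163^d mod 179 for each divisor d in increasing order:
163^1 ≡ 163
163^2 ≡ 77
163^89 = 163^64·163^16·163^8·163^1 ≡ 178
163^178 = 163^128·163^32·163^16·163^2 ≡ 1  ← first divisor giving 1
The order is 178.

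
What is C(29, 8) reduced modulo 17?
2

Using Lucas' theorem:
Write n=29 and k=8 in base 17:
n in base 17: [1, 12]
k in base 17: [0, 8]
C(29,8) mod 17 = ∏ C(n_i, k_i) mod 17
Digit binomials (mod 17): C(1,0) = 1; C(12,8) = 495 ≡ 2
Product: 1 × 2 = 2 ≡ 2 (mod 17)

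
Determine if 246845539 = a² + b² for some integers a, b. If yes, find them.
Not possible

Factorization: 246845539 = 53 × 167^3
By Fermat: n is sum of two squares iff every prime p ≡ 3 (mod 4) appears to even power.
Prime(s) ≡ 3 (mod 4) with odd exponent: [(167, 3)]
Therefore 246845539 cannot be expressed as a² + b².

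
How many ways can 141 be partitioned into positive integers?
16670689208

p(n) counts ways to write n as a sum of positive integers (order ignored).
Euler's pentagonal recurrence: p(k) = p(k-1) + p(k-2) - p(k-5) - p(k-7) + p(k-12) + p(k-15) - ... (offsets j(3j∓1)/2, signs ++--, p(0)=1, p(<0)=0).
DP table for k = 0..140: p(0)=1, p(1)=1, p(2)=2, p(3)=3, p(4)=5, p(5)=7, p(6)=11, p(7)=15, p(8)=22, p(9)=30, p(10)=42, p(11)=56, p(12)=77, p(13)=101, p(14)=135, p(15)=176, p(16)=231, p(17)=297, p(18)=385, p(19)=490, p(20)=627, p(21)=792, p(22)=1002, p(23)=1255, p(24)=1575, p(25)=1958, p(26)=2436, p(27)=3010, p(28)=3718, p(29)=4565, p(30)=5604, p(31)=6842, p(32)=8349, p(33)=10143, p(34)=12310, p(35)=14883, p(36)=17977, p(37)=21637, p(38)=26015, p(39)=31185, p(40)=37338, p(41)=44583, p(42)=53174, p(43)=63261, p(44)=75175, p(45)=89134, p(46)=105558, p(47)=124754, p(48)=147273, p(49)=173525, p(50)=204226, p(51)=239943, p(52)=281589, p(53)=329931, p(54)=386155, p(55)=451276, p(56)=526823, p(57)=614154, p(58)=715220, p(59)=831820, p(60)=966467, p(61)=1121505, p(62)=1300156, p(63)=1505499, p(64)=1741630, p(65)=2012558, p(66)=2323520, p(67)=2679689, p(68)=3087735, p(69)=3554345, p(70)=4087968, p(71)=4697205, p(72)=5392783, p(73)=6185689, p(74)=7089500, p(75)=8118264, p(76)=9289091, p(77)=10619863, p(78)=12132164, p(79)=13848650, p(80)=15796476, p(81)=18004327, p(82)=20506255, p(83)=23338469, p(84)=26543660, p(85)=30167357, p(86)=34262962, p(87)=38887673, p(88)=44108109, p(89)=49995925, p(90)=56634173, p(91)=64112359, p(92)=72533807, p(93)=82010177, p(94)=92669720, p(95)=104651419, p(96)=118114304, p(97)=133230930, p(98)=150198136, p(99)=169229875, p(100)=190569292, p(101)=214481126, p(102)=241265379, p(103)=271248950, p(104)=304801365, p(105)=342325709, p(106)=384276336, p(107)=431149389, p(108)=483502844, p(109)=541946240, p(110)=607163746, p(111)=679903203, p(112)=761002156, p(113)=851376628, p(114)=952050665, p(115)=1064144451, p(116)=1188908248, p(117)=1327710076, p(118)=1482074143, p(119)=1653668665, p(120)=1844349560, p(121)=2056148051, p(122)=2291320912, p(123)=2552338241, p(124)=2841940500, p(125)=3163127352, p(126)=3519222692, p(127)=3913864295, p(128)=4351078600, p(129)=4835271870, p(130)=5371315400, p(131)=5964539504, p(132)=6620830889, p(133)=7346629512, p(134)=8149040695, p(135)=9035836076, p(136)=10015581680, p(137)=11097645016, p(138)=12292341831, p(139)=13610949895, p(140)=15065878135.
Final step: p(141) = p(140) + p(139) - p(136) - p(134) + p(129) + p(126) - p(119) - p(115) + p(106) + p(101) - p(90) - p(84) + p(71) + p(64) - p(49) - p(41) + p(24) + p(15)
= 15065878135 + 13610949895 - 10015581680 - 8149040695 + 4835271870 + 3519222692 - 1653668665 - 1064144451 + 384276336 + 214481126 - 56634173 - 26543660 + 4697205 + 1741630 - 173525 - 44583 + 1575 + 176
= 16670689208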